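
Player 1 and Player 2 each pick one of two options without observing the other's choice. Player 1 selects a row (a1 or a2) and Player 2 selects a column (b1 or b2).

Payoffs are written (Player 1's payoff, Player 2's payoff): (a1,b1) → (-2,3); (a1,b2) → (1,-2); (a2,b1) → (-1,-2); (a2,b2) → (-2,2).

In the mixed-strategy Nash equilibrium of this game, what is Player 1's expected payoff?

-5/4

First find y, the probability Player 2 plays b1, from Player 1's indifference between a1 and a2: −2y + (1−y) = −y − 2(1−y), giving y = 3/4.
Since Player 1 is indifferent in equilibrium, Player 1's expected payoff equals the payoff from either row against (3/4, 1/4). Using a1: −2(3/4) + (1/4) = -5/4.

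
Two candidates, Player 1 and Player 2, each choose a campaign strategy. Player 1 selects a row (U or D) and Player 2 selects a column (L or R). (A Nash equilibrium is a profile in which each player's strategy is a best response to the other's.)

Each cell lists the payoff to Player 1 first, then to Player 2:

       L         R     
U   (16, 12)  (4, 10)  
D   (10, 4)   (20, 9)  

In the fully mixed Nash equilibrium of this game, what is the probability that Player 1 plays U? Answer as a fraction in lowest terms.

5/7

Let r be the probability that Player 1 plays U. In a completely mixed equilibrium, Player 2 must be indifferent between L and R.
Player 2's expected payoff from L is 12r + 4(1−r); from R it is 10r + 9(1−r).
Setting these equal: 8r + 4 = r + 9, so r = 5/7.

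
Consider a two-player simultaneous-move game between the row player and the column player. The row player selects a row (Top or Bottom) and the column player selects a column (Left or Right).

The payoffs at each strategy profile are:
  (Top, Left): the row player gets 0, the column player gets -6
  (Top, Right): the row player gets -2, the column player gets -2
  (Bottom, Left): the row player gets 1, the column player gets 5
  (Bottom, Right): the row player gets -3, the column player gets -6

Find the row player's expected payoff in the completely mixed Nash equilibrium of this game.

-1

First find q, the probability the column player plays Left, from the row player's indifference between Top and Bottom: −2(1−q) = q − 3(1−q), giving q = 1/2.
Since the row player is indifferent in equilibrium, the row player's expected payoff equals the payoff from either row against (1/2, 1/2). Using Top: −2(1/2) = -1.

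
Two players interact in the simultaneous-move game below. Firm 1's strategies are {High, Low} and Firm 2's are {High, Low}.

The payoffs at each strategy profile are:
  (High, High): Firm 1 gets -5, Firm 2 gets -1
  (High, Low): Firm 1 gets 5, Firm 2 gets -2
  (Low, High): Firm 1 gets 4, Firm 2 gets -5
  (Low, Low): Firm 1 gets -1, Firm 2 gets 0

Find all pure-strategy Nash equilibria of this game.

none

(High, High): Firm 1 prefers Low (4 > -5) — not an equilibrium.
(High, Low): Firm 2 prefers High (-1 > -2) — not an equilibrium.
(Low, High): Firm 2 prefers Low (0 > -5) — not an equilibrium.
(Low, Low): Firm 1 prefers High (5 > -1) — not an equilibrium.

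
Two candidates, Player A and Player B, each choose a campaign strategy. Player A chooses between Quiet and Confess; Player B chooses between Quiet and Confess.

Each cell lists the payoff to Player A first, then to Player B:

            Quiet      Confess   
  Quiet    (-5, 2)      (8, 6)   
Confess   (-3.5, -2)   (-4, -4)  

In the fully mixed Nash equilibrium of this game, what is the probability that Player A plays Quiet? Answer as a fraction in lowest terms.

Let p be the probability that Player A plays Quiet. In a completely mixed equilibrium, Player B must be indifferent between Quiet and Confess.
Player B's expected payoff from Quiet is 2p − 2(1−p); from Confess it is 6p − 4(1−p).
Setting these equal: 4p − 2 = 10p − 4, so p = 1/3.

1/3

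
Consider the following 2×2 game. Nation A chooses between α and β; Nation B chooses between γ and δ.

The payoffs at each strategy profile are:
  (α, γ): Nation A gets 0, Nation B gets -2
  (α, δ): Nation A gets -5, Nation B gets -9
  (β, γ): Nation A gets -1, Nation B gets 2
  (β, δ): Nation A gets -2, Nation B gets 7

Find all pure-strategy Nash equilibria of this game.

(α, γ) and (β, δ)

(α, γ): Nation A gets 0 ≥ -1 from β, and Nation B gets -2 ≥ -9 from δ — Nash equilibrium.
(α, δ): Nation A prefers β (-2 > -5); Nation B prefers γ (-2 > -9) — not an equilibrium.
(β, γ): Nation A prefers α (0 > -1); Nation B prefers δ (7 > 2) — not an equilibrium.
(β, δ): Nation A gets -2 ≥ -5 from α, and Nation B gets 7 ≥ 2 from γ — Nash equilibrium.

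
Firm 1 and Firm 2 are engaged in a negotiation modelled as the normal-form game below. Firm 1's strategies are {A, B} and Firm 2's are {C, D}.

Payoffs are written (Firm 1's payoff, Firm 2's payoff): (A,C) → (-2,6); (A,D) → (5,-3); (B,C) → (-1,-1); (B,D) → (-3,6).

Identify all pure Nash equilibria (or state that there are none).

none

(A, C): Firm 1 prefers B (-1 > -2) — not an equilibrium.
(A, D): Firm 2 prefers C (6 > -3) — not an equilibrium.
(B, C): Firm 2 prefers D (6 > -1) — not an equilibrium.
(B, D): Firm 1 prefers A (5 > -3) — not an equilibrium.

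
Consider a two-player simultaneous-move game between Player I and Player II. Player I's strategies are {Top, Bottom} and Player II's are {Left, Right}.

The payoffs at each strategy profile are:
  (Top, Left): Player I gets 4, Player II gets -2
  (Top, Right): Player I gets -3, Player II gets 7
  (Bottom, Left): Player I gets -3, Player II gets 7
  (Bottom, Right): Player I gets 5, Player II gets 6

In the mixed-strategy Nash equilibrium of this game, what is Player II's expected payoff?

First find p, the probability Player I plays Top, from Player II's indifference between Left and Right: −2p + 7(1−p) = 7p + 6(1−p), giving p = 1/10.
Since Player II is indifferent in equilibrium, Player II's expected payoff equals the payoff from either column against (1/10, 9/10). Using Left: −2(1/10) + 7(9/10) = 61/10.

61/10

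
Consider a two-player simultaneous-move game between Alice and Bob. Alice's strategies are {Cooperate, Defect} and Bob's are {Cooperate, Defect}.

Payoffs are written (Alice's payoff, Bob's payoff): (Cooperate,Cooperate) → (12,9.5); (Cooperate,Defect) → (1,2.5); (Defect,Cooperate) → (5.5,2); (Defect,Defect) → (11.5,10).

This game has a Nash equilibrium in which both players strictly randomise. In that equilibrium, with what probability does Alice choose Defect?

Let r be the probability that Alice plays Cooperate. In a completely mixed equilibrium, Bob must be indifferent between Cooperate and Defect.
Bob's expected payoff from Cooperate is 9.5r + 2(1−r); from Defect it is 2.5r + 10(1−r).
Setting these equal: 7.5r + 2 = −7.5r + 10, so r = 8/15.
Therefore Alice plays Defect with probability 1 − 8/15 = 7/15.

7/15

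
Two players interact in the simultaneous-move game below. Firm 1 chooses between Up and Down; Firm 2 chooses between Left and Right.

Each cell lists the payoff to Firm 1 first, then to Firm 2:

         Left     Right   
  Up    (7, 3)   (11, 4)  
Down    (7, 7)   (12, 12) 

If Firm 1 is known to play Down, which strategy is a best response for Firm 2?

Right

Against Down, Firm 2 earns 7 from Left and 12 from Right.
So Right is the best response.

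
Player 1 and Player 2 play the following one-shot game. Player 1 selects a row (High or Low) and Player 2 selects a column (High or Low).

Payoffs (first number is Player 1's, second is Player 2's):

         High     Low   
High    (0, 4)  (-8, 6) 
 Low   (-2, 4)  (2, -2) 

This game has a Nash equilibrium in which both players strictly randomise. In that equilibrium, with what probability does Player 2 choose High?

Let q be the probability that Player 2 plays High. In a completely mixed equilibrium, Player 1 must be indifferent between High and Low.
Player 1's expected payoff from High is −8(1−q); from Low it is −2q + 2(1−q).
Setting these equal: 8q − 8 = −4q + 2, so q = 5/6.

5/6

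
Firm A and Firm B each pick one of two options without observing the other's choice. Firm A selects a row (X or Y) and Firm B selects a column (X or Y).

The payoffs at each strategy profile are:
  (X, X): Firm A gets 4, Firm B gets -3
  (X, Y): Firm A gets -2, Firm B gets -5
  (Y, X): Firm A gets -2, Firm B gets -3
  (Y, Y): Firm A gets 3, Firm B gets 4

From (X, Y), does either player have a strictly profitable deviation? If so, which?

Firm A at (X, Y) earns -2; deviating to Y yields 3 — a strict improvement.
Firm B earns -5; deviating to X yields -3 — a strict improvement.
Both Firm A and Firm B have strictly profitable deviations.

Both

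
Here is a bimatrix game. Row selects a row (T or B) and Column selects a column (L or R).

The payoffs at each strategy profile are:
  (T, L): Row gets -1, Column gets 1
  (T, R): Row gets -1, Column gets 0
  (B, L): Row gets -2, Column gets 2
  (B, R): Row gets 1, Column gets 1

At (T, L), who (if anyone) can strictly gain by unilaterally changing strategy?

Row at (T, L) earns -1; deviating to B yields -2 — not better.
Column earns 1; deviating to R yields 0 — not better.
Neither player can strictly improve; the profile is a Nash equilibrium.

Neither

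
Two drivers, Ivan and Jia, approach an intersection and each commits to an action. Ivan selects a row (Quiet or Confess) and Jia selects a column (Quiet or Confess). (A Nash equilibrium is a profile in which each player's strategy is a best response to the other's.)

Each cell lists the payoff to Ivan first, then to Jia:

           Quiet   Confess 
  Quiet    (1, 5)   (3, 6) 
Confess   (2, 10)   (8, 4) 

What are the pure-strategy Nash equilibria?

(Quiet, Quiet): Ivan prefers Confess (2 > 1); Jia prefers Confess (6 > 5) — not an equilibrium.
(Quiet, Confess): Ivan prefers Confess (8 > 3) — not an equilibrium.
(Confess, Quiet): Ivan gets 2 ≥ 1 from Quiet, and Jia gets 10 ≥ 4 from Confess — Nash equilibrium.
(Confess, Confess): Jia prefers Quiet (10 > 4) — not an equilibrium.

(Confess, Quiet)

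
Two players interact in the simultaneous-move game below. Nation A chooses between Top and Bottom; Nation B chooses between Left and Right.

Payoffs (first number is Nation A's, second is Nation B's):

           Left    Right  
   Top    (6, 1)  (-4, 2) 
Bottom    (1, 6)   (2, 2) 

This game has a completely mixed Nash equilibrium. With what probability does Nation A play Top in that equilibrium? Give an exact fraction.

4/5

Let r be the probability that Nation A plays Top. In a completely mixed equilibrium, Nation B must be indifferent between Left and Right.
Nation B's expected payoff from Left is r + 6(1−r); from Right it is 2r + 2(1−r).
Setting these equal: −5r + 6 = 2, so r = 4/5.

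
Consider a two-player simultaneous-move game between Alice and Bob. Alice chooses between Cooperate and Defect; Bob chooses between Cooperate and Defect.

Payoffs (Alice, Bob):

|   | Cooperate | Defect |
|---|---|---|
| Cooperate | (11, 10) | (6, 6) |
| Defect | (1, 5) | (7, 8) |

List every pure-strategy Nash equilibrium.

(Cooperate, Cooperate): Alice gets 11 ≥ 1 from Defect, and Bob gets 10 ≥ 6 from Defect — Nash equilibrium.
(Cooperate, Defect): Alice prefers Defect (7 > 6); Bob prefers Cooperate (10 > 6) — not an equilibrium.
(Defect, Cooperate): Alice prefers Cooperate (11 > 1); Bob prefers Defect (8 > 5) — not an equilibrium.
(Defect, Defect): Alice gets 7 ≥ 6 from Cooperate, and Bob gets 8 ≥ 5 from Cooperate — Nash equilibrium.

(Cooperate, Cooperate) and (Defect, Defect)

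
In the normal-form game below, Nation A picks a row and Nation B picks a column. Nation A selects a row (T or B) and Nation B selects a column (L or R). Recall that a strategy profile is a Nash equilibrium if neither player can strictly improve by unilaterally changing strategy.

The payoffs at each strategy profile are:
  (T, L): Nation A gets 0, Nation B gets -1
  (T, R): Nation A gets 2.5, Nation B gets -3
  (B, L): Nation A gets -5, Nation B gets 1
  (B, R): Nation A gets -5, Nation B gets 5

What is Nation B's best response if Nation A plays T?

L

Against T, Nation B earns -1 from L and -3 from R.
So L is the best response.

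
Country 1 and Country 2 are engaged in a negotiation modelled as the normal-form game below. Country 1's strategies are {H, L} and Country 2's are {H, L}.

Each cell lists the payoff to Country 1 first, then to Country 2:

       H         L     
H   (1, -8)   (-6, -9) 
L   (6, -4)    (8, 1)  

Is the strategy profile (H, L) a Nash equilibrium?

No

At (H, L), Country 1 earns -6; switching to L would give 8, so Country 1 would deviate.
Country 2 earns -9; switching to H would give -8, so Country 2 would deviate.
Since at least one player can profitably deviate, this is not a Nash equilibrium.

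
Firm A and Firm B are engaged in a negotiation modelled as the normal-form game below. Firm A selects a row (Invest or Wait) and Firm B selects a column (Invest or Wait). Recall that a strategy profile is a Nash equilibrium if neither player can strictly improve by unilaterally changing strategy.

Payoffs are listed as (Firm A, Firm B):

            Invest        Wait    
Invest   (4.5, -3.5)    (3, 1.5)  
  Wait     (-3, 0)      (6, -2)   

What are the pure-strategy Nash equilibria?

(Invest, Invest): Firm B prefers Wait (1.5 > -3.5) — not an equilibrium.
(Invest, Wait): Firm A prefers Wait (6 > 3) — not an equilibrium.
(Wait, Invest): Firm A prefers Invest (4.5 > -3) — not an equilibrium.
(Wait, Wait): Firm B prefers Invest (0 > -2) — not an equilibrium.

none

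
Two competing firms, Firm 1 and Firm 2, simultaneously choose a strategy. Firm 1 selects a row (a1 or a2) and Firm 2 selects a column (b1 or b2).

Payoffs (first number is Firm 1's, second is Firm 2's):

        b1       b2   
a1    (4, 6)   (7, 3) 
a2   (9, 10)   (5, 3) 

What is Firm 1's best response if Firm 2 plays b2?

Against b2, Firm 1 earns 7 from a1 and 5 from a2.
So a1 is the best response.

a1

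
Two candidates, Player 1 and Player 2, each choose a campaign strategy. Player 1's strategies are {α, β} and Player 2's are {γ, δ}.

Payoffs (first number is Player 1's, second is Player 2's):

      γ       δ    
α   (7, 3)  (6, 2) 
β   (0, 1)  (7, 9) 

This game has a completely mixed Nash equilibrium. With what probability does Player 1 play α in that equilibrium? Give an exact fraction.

8/9

Let x be the probability that Player 1 plays α. In a completely mixed equilibrium, Player 2 must be indifferent between γ and δ.
Player 2's expected payoff from γ is 3x + (1−x); from δ it is 2x + 9(1−x).
Setting these equal: 2x + 1 = −7x + 9, so x = 8/9.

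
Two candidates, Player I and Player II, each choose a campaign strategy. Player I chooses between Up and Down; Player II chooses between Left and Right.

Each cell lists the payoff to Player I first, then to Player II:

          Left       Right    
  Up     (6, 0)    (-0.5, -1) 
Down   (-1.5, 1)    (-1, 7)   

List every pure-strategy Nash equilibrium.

(Up, Left): Player I gets 6 ≥ -1.5 from Down, and Player II gets 0 ≥ -1 from Right — Nash equilibrium.
(Up, Right): Player II prefers Left (0 > -1) — not an equilibrium.
(Down, Left): Player I prefers Up (6 > -1.5); Player II prefers Right (7 > 1) — not an equilibrium.
(Down, Right): Player I prefers Up (-0.5 > -1) — not an equilibrium.

(Up, Left)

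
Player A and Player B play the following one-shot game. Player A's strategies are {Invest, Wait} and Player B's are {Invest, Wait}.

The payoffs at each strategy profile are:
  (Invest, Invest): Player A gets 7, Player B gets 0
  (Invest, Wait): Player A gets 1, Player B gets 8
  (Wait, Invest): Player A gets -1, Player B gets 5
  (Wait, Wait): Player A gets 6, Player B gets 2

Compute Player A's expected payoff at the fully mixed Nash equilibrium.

43/13

First find y, the probability Player B plays Invest, from Player A's indifference between Invest and Wait: 7y + (1−y) = −y + 6(1−y), giving y = 5/13.
Since Player A is indifferent in equilibrium, Player A's expected payoff equals the payoff from either row against (5/13, 8/13). Using Invest: 7(5/13) + (8/13) = 43/13.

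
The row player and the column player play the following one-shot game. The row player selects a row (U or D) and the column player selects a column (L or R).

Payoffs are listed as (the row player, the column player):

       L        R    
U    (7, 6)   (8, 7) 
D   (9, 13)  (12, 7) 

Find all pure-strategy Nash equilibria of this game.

(U, L): the row player prefers D (9 > 7); the column player prefers R (7 > 6) — not an equilibrium.
(U, R): the row player prefers D (12 > 8) — not an equilibrium.
(D, L): the row player gets 9 ≥ 7 from U, and the column player gets 13 ≥ 7 from R — Nash equilibrium.
(D, R): the column player prefers L (13 > 7) — not an equilibrium.

(D, L)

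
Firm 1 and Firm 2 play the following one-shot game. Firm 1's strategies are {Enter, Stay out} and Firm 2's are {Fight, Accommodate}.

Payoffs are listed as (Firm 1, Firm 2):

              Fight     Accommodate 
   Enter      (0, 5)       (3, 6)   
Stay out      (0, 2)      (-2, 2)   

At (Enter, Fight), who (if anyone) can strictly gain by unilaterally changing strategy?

Firm 1 at (Enter, Fight) earns 0; deviating to Stay out yields 0 — not better.
Firm 2 earns 5; deviating to Accommodate yields 6 — a strict improvement.
Only Firm 2 has a strictly profitable deviation.

Firm 2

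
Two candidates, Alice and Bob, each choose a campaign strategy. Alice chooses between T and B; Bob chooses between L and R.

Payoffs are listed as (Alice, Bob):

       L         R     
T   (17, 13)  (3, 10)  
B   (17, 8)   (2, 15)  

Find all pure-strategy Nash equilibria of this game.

(T, L): Alice gets 17 ≥ 17 from B, and Bob gets 13 ≥ 10 from R — Nash equilibrium.
(T, R): Bob prefers L (13 > 10) — not an equilibrium.
(B, L): Bob prefers R (15 > 8) — not an equilibrium.
(B, R): Alice prefers T (3 > 2) — not an equilibrium.

(T, L)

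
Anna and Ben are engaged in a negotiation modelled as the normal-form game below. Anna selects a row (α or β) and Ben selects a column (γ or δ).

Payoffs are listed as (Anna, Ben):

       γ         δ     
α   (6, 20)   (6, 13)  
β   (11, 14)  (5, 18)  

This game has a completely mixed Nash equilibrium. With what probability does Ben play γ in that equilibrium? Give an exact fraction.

Let c be the probability that Ben plays γ. In a completely mixed equilibrium, Anna must be indifferent between α and β.
Anna's expected payoff from α is 6c + 6(1−c); from β it is 11c + 5(1−c).
Setting these equal: 6 = 6c + 5, so c = 1/6.

1/6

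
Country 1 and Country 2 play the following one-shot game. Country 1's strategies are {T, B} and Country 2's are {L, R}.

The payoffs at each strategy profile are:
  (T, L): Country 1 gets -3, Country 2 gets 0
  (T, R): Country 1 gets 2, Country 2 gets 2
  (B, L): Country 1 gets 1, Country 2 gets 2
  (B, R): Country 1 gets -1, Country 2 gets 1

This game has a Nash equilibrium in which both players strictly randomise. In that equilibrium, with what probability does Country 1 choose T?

1/3

Let p be the probability that Country 1 plays T. In a completely mixed equilibrium, Country 2 must be indifferent between L and R.
Country 2's expected payoff from L is 2(1−p); from R it is 2p + (1−p).
Setting these equal: −2p + 2 = p + 1, so p = 1/3.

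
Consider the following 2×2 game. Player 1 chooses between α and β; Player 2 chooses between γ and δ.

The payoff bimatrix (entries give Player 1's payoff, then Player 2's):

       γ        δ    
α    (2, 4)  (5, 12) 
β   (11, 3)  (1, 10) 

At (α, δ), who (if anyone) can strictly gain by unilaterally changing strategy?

Neither

Player 1 at (α, δ) earns 5; deviating to β yields 1 — not better.
Player 2 earns 12; deviating to γ yields 4 — not better.
Neither player can strictly improve; the profile is a Nash equilibrium.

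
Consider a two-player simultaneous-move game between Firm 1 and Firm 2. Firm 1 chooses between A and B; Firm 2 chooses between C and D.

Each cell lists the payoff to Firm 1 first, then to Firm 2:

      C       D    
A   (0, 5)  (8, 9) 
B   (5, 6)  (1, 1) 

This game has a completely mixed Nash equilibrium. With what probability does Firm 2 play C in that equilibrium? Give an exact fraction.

Let y be the probability that Firm 2 plays C. In a completely mixed equilibrium, Firm 1 must be indifferent between A and B.
Firm 1's expected payoff from A is 8(1−y); from B it is 5y + (1−y).
Setting these equal: −8y + 8 = 4y + 1, so y = 7/12.

7/12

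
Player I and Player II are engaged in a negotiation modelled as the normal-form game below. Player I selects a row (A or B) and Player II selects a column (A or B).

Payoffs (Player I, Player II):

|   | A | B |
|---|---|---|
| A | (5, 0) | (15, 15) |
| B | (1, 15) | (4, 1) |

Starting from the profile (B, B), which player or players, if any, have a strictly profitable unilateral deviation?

Player I at (B, B) earns 4; deviating to A yields 15 — a strict improvement.
Player II earns 1; deviating to A yields 15 — a strict improvement.
Both Player I and Player II have strictly profitable deviations.

Both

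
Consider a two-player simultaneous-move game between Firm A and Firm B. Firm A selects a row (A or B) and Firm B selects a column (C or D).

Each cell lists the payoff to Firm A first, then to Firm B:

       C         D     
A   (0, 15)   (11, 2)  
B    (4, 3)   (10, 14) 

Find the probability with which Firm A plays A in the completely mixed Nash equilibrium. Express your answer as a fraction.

11/24

Let r be the probability that Firm A plays A. In a completely mixed equilibrium, Firm B must be indifferent between C and D.
Firm B's expected payoff from C is 15r + 3(1−r); from D it is 2r + 14(1−r).
Setting these equal: 12r + 3 = −12r + 14, so r = 11/24.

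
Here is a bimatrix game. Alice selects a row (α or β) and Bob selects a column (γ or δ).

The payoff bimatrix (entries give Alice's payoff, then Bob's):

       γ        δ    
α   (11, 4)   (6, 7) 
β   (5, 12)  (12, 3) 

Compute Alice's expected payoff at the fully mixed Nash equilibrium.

First find q, the probability Bob plays γ, from Alice's indifference between α and β: 11q + 6(1−q) = 5q + 12(1−q), giving q = 1/2.
Since Alice is indifferent in equilibrium, Alice's expected payoff equals the payoff from either row against (1/2, 1/2). Using α: 11(1/2) + 6(1/2) = 17/2.

17/2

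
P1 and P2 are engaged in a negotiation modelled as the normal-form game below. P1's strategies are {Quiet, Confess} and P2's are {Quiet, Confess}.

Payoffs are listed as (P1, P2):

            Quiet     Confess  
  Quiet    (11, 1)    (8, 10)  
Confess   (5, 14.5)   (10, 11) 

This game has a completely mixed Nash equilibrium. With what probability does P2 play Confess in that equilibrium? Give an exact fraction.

3/4

Let q be the probability that P2 plays Quiet. In a completely mixed equilibrium, P1 must be indifferent between Quiet and Confess.
P1's expected payoff from Quiet is 11q + 8(1−q); from Confess it is 5q + 10(1−q).
Setting these equal: 3q + 8 = −5q + 10, so q = 1/4.
Therefore P2 plays Confess with probability 1 − 1/4 = 3/4.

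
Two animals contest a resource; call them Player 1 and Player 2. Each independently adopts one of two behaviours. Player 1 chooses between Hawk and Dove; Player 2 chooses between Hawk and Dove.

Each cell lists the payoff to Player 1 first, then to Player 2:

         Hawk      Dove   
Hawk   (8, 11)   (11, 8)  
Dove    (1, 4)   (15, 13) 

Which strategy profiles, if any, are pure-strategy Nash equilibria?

(Hawk, Hawk) and (Dove, Dove)

(Hawk, Hawk): Player 1 gets 8 ≥ 1 from Dove, and Player 2 gets 11 ≥ 8 from Dove — Nash equilibrium.
(Hawk, Dove): Player 1 prefers Dove (15 > 11); Player 2 prefers Hawk (11 > 8) — not an equilibrium.
(Dove, Hawk): Player 1 prefers Hawk (8 > 1); Player 2 prefers Dove (13 > 4) — not an equilibrium.
(Dove, Dove): Player 1 gets 15 ≥ 11 from Hawk, and Player 2 gets 13 ≥ 4 from Hawk — Nash equilibrium.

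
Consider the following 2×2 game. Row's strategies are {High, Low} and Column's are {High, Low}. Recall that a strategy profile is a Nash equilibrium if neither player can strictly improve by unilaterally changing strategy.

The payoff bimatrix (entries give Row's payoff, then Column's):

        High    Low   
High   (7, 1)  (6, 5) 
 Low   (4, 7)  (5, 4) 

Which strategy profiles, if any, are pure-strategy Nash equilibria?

(High, Low)

(High, High): Column prefers Low (5 > 1) — not an equilibrium.
(High, Low): Row gets 6 ≥ 5 from Low, and Column gets 5 ≥ 1 from High — Nash equilibrium.
(Low, High): Row prefers High (7 > 4) — not an equilibrium.
(Low, Low): Row prefers High (6 > 5); Column prefers High (7 > 4) — not an equilibrium.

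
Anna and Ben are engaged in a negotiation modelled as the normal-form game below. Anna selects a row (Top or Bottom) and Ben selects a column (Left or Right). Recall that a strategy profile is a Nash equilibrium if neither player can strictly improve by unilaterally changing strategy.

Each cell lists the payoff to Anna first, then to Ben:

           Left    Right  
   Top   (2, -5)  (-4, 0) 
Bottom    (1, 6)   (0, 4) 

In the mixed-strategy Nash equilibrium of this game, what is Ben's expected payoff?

20/7

First find x, the probability Anna plays Top, from Ben's indifference between Left and Right: −5x + 6(1−x) = 4(1−x), giving x = 2/7.
Since Ben is indifferent in equilibrium, Ben's expected payoff equals the payoff from either column against (2/7, 5/7). Using Left: −5(2/7) + 6(5/7) = 20/7.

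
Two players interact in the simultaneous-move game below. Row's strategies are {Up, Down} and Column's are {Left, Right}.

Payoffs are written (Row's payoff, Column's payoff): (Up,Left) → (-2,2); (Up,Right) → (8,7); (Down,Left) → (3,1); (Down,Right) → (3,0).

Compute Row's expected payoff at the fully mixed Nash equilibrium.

3

First find q, the probability Column plays Left, from Row's indifference between Up and Down: −2q + 8(1−q) = 3q + 3(1−q), giving q = 1/2.
Since Row is indifferent in equilibrium, Row's expected payoff equals the payoff from either row against (1/2, 1/2). Using Up: −2(1/2) + 8(1/2) = 3.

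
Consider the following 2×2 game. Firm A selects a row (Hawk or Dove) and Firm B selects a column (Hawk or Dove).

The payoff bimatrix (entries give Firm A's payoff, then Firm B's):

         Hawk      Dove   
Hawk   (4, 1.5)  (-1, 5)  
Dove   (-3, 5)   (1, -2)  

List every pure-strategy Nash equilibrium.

none

(Hawk, Hawk): Firm B prefers Dove (5 > 1.5) — not an equilibrium.
(Hawk, Dove): Firm A prefers Dove (1 > -1) — not an equilibrium.
(Dove, Hawk): Firm A prefers Hawk (4 > -3) — not an equilibrium.
(Dove, Dove): Firm B prefers Hawk (5 > -2) — not an equilibrium.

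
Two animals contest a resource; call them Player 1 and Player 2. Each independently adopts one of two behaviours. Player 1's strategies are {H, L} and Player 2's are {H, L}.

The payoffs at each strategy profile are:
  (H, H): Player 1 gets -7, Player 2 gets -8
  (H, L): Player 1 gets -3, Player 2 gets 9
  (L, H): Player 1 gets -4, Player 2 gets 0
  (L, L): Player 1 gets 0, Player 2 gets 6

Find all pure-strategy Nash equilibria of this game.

(H, H): Player 1 prefers L (-4 > -7); Player 2 prefers L (9 > -8) — not an equilibrium.
(H, L): Player 1 prefers L (0 > -3) — not an equilibrium.
(L, H): Player 2 prefers L (6 > 0) — not an equilibrium.
(L, L): Player 1 gets 0 ≥ -3 from H, and Player 2 gets 6 ≥ 0 from H — Nash equilibrium.

(L, L)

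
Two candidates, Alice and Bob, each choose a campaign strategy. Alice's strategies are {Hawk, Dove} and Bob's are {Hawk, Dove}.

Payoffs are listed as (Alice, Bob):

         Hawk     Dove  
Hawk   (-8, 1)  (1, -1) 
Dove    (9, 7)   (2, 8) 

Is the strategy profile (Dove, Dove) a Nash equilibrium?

At (Dove, Dove), Alice earns 2; switching to Hawk would give 1, so Alice has no profitable deviation.
Bob earns 8; switching to Hawk would give 7, so Bob has no profitable deviation.
Neither player can gain by a unilateral deviation, so this profile is a Nash equilibrium.

Yes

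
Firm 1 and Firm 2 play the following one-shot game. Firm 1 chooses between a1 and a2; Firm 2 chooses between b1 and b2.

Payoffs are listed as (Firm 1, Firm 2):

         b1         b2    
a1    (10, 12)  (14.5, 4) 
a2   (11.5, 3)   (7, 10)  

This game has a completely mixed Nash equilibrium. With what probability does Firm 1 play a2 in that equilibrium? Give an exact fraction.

8/15

Let p be the probability that Firm 1 plays a1. In a completely mixed equilibrium, Firm 2 must be indifferent between b1 and b2.
Firm 2's expected payoff from b1 is 12p + 3(1−p); from b2 it is 4p + 10(1−p).
Setting these equal: 9p + 3 = −6p + 10, so p = 7/15.
Therefore Firm 1 plays a2 with probability 1 − 7/15 = 8/15.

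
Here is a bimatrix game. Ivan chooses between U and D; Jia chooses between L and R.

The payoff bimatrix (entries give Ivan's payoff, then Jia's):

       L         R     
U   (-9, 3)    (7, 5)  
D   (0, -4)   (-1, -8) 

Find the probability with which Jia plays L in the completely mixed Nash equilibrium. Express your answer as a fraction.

Let y be the probability that Jia plays L. In a completely mixed equilibrium, Ivan must be indifferent between U and D.
Ivan's expected payoff from U is −9y + 7(1−y); from D it is −(1−y).
Setting these equal: −16y + 7 = y − 1, so y = 8/17.

8/17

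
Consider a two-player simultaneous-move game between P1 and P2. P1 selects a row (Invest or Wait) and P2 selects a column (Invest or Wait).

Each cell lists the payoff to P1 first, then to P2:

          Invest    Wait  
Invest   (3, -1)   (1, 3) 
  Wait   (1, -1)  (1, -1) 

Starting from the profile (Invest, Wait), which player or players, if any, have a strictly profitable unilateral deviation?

Neither

P1 at (Invest, Wait) earns 1; deviating to Wait yields 1 — not better.
P2 earns 3; deviating to Invest yields -1 — not better.
Neither player can strictly improve; the profile is a Nash equilibrium.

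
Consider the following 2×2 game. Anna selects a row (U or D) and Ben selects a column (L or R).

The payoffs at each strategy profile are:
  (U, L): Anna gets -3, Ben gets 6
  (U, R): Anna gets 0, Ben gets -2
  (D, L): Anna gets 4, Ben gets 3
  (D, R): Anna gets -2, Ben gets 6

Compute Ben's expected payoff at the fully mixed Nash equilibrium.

42/11

First find p, the probability Anna plays U, from Ben's indifference between L and R: 6p + 3(1−p) = −2p + 6(1−p), giving p = 3/11.
Since Ben is indifferent in equilibrium, Ben's expected payoff equals the payoff from either column against (3/11, 8/11). Using L: 6(3/11) + 3(8/11) = 42/11.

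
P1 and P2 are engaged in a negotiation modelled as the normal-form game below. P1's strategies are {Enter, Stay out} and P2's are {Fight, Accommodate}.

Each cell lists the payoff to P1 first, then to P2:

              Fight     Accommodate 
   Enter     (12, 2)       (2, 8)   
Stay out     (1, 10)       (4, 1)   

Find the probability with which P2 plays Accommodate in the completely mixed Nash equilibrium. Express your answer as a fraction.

11/13

Let c be the probability that P2 plays Fight. In a completely mixed equilibrium, P1 must be indifferent between Enter and Stay out.
P1's expected payoff from Enter is 12c + 2(1−c); from Stay out it is c + 4(1−c).
Setting these equal: 10c + 2 = −3c + 4, so c = 2/13.
Therefore P2 plays Accommodate with probability 1 − 2/13 = 11/13.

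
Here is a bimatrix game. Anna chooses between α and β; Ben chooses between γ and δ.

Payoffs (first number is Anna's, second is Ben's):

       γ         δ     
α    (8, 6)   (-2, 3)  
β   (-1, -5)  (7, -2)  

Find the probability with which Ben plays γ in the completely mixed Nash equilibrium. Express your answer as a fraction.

Let y be the probability that Ben plays γ. In a completely mixed equilibrium, Anna must be indifferent between α and β.
Anna's expected payoff from α is 8y − 2(1−y); from β it is −y + 7(1−y).
Setting these equal: 10y − 2 = −8y + 7, so y = 1/2.

1/2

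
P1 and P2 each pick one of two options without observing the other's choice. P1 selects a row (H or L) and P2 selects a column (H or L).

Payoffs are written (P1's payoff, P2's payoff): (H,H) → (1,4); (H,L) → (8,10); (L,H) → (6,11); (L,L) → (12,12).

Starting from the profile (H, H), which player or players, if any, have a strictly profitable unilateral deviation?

P1 at (H, H) earns 1; deviating to L yields 6 — a strict improvement.
P2 earns 4; deviating to L yields 10 — a strict improvement.
Both P1 and P2 have strictly profitable deviations.

Both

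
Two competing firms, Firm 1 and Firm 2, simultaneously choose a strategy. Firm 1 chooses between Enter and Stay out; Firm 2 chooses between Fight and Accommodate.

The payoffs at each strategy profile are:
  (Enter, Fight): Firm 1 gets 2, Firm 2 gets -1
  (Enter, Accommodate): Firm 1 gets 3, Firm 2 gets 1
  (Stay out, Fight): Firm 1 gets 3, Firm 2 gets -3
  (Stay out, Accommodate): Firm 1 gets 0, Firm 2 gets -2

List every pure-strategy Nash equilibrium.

(Enter, Accommodate)

(Enter, Fight): Firm 1 prefers Stay out (3 > 2); Firm 2 prefers Accommodate (1 > -1) — not an equilibrium.
(Enter, Accommodate): Firm 1 gets 3 ≥ 0 from Stay out, and Firm 2 gets 1 ≥ -1 from Fight — Nash equilibrium.
(Stay out, Fight): Firm 2 prefers Accommodate (-2 > -3) — not an equilibrium.
(Stay out, Accommodate): Firm 1 prefers Enter (3 > 0) — not an equilibrium.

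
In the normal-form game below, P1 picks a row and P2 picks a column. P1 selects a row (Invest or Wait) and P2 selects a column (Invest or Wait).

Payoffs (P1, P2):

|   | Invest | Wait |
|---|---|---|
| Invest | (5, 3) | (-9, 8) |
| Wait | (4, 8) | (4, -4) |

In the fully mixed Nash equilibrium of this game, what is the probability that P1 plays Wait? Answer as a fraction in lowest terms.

Let p be the probability that P1 plays Invest. In a completely mixed equilibrium, P2 must be indifferent between Invest and Wait.
P2's expected payoff from Invest is 3p + 8(1−p); from Wait it is 8p − 4(1−p).
Setting these equal: −5p + 8 = 12p − 4, so p = 12/17.
Therefore P1 plays Wait with probability 1 − 12/17 = 5/17.

5/17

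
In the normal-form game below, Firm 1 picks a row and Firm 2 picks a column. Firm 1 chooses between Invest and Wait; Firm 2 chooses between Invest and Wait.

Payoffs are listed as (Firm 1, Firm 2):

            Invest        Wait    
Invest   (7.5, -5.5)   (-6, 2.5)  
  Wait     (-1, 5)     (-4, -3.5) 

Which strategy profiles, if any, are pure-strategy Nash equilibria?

(Invest, Invest): Firm 2 prefers Wait (2.5 > -5.5) — not an equilibrium.
(Invest, Wait): Firm 1 prefers Wait (-4 > -6) — not an equilibrium.
(Wait, Invest): Firm 1 prefers Invest (7.5 > -1) — not an equilibrium.
(Wait, Wait): Firm 2 prefers Invest (5 > -3.5) — not an equilibrium.

none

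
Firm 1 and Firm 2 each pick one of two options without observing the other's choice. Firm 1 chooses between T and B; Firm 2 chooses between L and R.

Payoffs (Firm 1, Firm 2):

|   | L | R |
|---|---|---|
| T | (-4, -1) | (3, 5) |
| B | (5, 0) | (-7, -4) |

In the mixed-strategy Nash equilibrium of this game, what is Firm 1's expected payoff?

-13/19

First find q, the probability Firm 2 plays L, from Firm 1's indifference between T and B: −4q + 3(1−q) = 5q − 7(1−q), giving q = 10/19.
Since Firm 1 is indifferent in equilibrium, Firm 1's expected payoff equals the payoff from either row against (10/19, 9/19). Using T: −4(10/19) + 3(9/19) = -13/19.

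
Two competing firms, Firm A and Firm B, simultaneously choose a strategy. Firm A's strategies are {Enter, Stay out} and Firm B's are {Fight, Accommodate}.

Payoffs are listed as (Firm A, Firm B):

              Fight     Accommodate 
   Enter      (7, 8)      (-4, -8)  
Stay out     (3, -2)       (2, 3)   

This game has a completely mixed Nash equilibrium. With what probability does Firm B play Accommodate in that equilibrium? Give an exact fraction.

Let y be the probability that Firm B plays Fight. In a completely mixed equilibrium, Firm A must be indifferent between Enter and Stay out.
Firm A's expected payoff from Enter is 7y − 4(1−y); from Stay out it is 3y + 2(1−y).
Setting these equal: 11y − 4 = y + 2, so y = 3/5.
Therefore Firm B plays Accommodate with probability 1 − 3/5 = 2/5.

2/5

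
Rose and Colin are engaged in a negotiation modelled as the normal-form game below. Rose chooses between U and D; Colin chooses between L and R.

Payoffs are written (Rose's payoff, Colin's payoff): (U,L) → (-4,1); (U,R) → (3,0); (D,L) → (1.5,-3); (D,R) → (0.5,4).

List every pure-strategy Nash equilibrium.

none

(U, L): Rose prefers D (1.5 > -4) — not an equilibrium.
(U, R): Colin prefers L (1 > 0) — not an equilibrium.
(D, L): Colin prefers R (4 > -3) — not an equilibrium.
(D, R): Rose prefers U (3 > 0.5) — not an equilibrium.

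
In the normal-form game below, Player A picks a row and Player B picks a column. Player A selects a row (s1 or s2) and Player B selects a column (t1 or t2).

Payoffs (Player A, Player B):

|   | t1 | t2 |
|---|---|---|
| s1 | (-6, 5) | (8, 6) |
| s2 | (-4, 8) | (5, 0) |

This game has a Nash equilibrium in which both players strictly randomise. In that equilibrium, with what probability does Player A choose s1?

Let p be the probability that Player A plays s1. In a completely mixed equilibrium, Player B must be indifferent between t1 and t2.
Player B's expected payoff from t1 is 5p + 8(1−p); from t2 it is 6p.
Setting these equal: −3p + 8 = 6p, so p = 8/9.

8/9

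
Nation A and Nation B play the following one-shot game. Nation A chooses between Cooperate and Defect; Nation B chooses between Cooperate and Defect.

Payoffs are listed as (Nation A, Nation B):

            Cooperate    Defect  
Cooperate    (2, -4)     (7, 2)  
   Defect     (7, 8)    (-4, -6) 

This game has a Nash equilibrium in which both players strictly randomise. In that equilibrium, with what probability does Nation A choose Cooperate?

Let x be the probability that Nation A plays Cooperate. In a completely mixed equilibrium, Nation B must be indifferent between Cooperate and Defect.
Nation B's expected payoff from Cooperate is −4x + 8(1−x); from Defect it is 2x − 6(1−x).
Setting these equal: −12x + 8 = 8x − 6, so x = 7/10.

7/10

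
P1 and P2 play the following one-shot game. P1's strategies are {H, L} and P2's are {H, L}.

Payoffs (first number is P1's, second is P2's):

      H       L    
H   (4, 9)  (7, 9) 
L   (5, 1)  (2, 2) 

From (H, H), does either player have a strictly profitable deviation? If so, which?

P1 at (H, H) earns 4; deviating to L yields 5 — a strict improvement.
P2 earns 9; deviating to L yields 9 — not better.
Only P1 has a strictly profitable deviation.

P1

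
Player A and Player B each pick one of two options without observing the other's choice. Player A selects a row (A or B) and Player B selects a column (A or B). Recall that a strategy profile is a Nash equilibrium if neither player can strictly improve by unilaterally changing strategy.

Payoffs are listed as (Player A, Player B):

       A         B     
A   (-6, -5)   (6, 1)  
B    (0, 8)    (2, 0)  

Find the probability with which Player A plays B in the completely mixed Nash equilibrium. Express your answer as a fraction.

3/7

Let p be the probability that Player A plays A. In a completely mixed equilibrium, Player B must be indifferent between A and B.
Player B's expected payoff from A is −5p + 8(1−p); from B it is p.
Setting these equal: −13p + 8 = p, so p = 4/7.
Therefore Player A plays B with probability 1 − 4/7 = 3/7.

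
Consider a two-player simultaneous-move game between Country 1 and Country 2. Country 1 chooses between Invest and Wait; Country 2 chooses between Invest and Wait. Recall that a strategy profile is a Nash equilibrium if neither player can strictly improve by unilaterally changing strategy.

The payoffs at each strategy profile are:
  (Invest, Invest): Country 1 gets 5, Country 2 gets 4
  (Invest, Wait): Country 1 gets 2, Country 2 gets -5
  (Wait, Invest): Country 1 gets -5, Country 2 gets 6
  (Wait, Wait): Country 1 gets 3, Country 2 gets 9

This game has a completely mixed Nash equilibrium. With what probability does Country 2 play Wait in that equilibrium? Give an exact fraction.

10/11

Let c be the probability that Country 2 plays Invest. In a completely mixed equilibrium, Country 1 must be indifferent between Invest and Wait.
Country 1's expected payoff from Invest is 5c + 2(1−c); from Wait it is −5c + 3(1−c).
Setting these equal: 3c + 2 = −8c + 3, so c = 1/11.
Therefore Country 2 plays Wait with probability 1 − 1/11 = 10/11.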